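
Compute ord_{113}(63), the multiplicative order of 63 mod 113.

56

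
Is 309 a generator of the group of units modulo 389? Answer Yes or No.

No

φ(389) = 389 − 1 = 388 = 2^2 · 97.
Test 309^(388/q) mod 389 for each prime factor q of 388:
309^194 ≡ 1 (mod 389)  [q = 2: ≡ 1 ✗]
309^4 ≡ 245 (mod 389)  [q = 97: ≢ 1 ✓]
309^194 ≡ 1 shows ord(309) | 194, strictly less than φ(389); not a primitive root.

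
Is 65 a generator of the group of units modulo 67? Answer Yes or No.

No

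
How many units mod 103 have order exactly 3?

2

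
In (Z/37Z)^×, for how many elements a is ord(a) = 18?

6

φ(37) = 37 − 1 = 36 = 2^2 · 3^2.
In a cyclic group of order 36, there are φ(d) elements of order d for each divisor d of 36, and zero for non-divisors.
18 = 2 · 3^2 divides 36, and φ(18) = 6.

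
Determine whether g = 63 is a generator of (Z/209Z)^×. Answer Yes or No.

209 = 11 · 19 is a product of two distinct odd primes, so (Z/209Z)^× ≅ (Z/11Z)^× × (Z/19Z)^× is not cyclic.
No primitive root modulo 209 exists; in particular 63 is not one.

No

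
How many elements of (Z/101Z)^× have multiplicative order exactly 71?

φ(101) = 101 − 1 = 100 = 2^2 · 5^2.
(Z/101Z)^× is cyclic (|G| = 100); a cyclic group of order m has exactly φ(d) elements of each order d | m, and none otherwise.
Here 100 is not a multiple of 71, so there are no elements of order 71.

0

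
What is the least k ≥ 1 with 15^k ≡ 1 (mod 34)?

8

ord(15) | φ(34) = φ(2)·φ(17) = 1·16 = 16 = 2^4.
Divisors of 16: 1, 2, 4, 8, 16.
Evaluate successive powers at the divisors of 16:
15^1 ≡ 15 (mod 34)
15^2 ≡ 21 (mod 34)
15^4 ≡ 33 (mod 34)
15^8 ≡ 1 (mod 34) ✓
Hence ord(15) = 8.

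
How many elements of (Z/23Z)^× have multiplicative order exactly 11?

φ(23) = 23 − 1 = 22 = 2 · 11.
Since (Z/23Z)^× is cyclic of order 22, the number of elements of order d is φ(d) when d | 22 and 0 otherwise.
11 | 22, and φ(11) = 11 − 1 = 10.

10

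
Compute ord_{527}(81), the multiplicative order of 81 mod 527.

60

ord(81) | φ(527) = φ(17·31) = (17−1)·(31−1) = 16·30 = 480 = 2^5 · 3 · 5.
Divisors of 480: 1, 2, 3, 4, 5, 6, 8, 10, 12, 15, 16, 20, 24, 30, 32, 40, 48, 60, 80, 96, 120, 160, 240, 480.
Compute 81^d (mod 527) for the divisors d until we hit 1:
81^1 ≡ 81 (mod 527)
81^2 ≡ 237 (mod 527)
81^3 ≡ 225 (mod 527)
81^4 ≡ 307 (mod 527)
81^5 ≡ 98 (mod 527)
81^6 ≡ 33 (mod 527)
81^8 ≡ 443 (mod 527)
81^10 ≡ 118 (mod 527)
81^12 ≡ 35 (mod 527)
81^15 ≡ 497 (mod 527)
81^16 ≡ 205 (mod 527)
81^20 ≡ 222 (mod 527)
81^24 ≡ 171 (mod 527)
81^30 ≡ 373 (mod 527)
81^32 ≡ 392 (mod 527)
81^40 ≡ 273 (mod 527)
81^48 ≡ 256 (mod 527)
81^60 ≡ 1 (mod 527) ✓
Therefore the multiplicative order of 81 modulo 527 is 60.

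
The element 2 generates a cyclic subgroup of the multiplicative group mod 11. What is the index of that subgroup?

1

ord(2) | φ(11) = 11 − 1 = 10 = 2 · 5.
Divisors of 10: 1, 2, 5, 10.
Compute 2^d (mod 11) for the divisors d until we hit 1:
2^1 ≡ 2 (mod 11)
2^2 ≡ 4 (mod 11)
2^5 ≡ 10 (mod 11)
2^10 ≡ 1 (mod 11) ✓
The order of 2 is 10, so the subgroup it generates has 10 elements.
Index = |(Z/11Z)^×| / |⟨2⟩| = 10 / 10 = 1.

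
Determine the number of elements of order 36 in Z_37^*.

12

φ(37) = 37 − 1 = 36 = 2^2 · 3^2.
(Z/37Z)^× is cyclic (|G| = 36); a cyclic group of order m has exactly φ(d) elements of each order d | m, and none otherwise.
36 = 2^2 · 3^2 divides 36, and φ(36) = 12.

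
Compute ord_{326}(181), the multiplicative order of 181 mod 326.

162

The order of 181 must divide φ(326) = φ(2)·φ(163) = 1·162 = 162 = 2 · 3^4.
Divisors of 162: 1, 2, 3, 6, 9, 18, 27, 54, 81, 162.
Evaluate successive powers at the divisors of 162:
181^1 ≡ 181 (mod 326)
181^2 ≡ 161 (mod 326)
181^3 ≡ 127 (mod 326)
181^6 ≡ 155 (mod 326)
181^9 ≡ 125 (mod 326)
181^18 ≡ 303 (mod 326)
181^27 ≡ 59 (mod 326)
181^54 ≡ 221 (mod 326)
181^81 ≡ 325 (mod 326)
181^162 ≡ 1 (mod 326) ✓
Hence ord(181) = 162.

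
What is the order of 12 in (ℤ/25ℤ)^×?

20

By Lagrange's theorem, ord_25(12) divides φ(25) = φ(5^2) = 5·(5−1) = 20 = 2^2 · 5.
Divisors of 20: 1, 2, 4, 5, 10, 20.
Evaluate successive powers at the divisors of 20:
12^1 ≡ 12 (mod 25)
12^2 ≡ 19 (mod 25)
12^4 ≡ 11 (mod 25)
12^5 ≡ 7 (mod 25)
12^10 ≡ 24 (mod 25)
12^20 ≡ 1 (mod 25) ✓
So ord_25(12) = 20.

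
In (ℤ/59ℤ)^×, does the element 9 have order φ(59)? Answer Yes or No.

φ(59) = 59 − 1 = 58 = 2 · 29.
9 is a primitive root mod 59 iff 9^(φ(59)/q) ≢ 1 for every prime q | φ(59), i.e. q ∈ {2, 29}.
9^29 ≡ 1 (mod 59)  [q = 2: ≡ 1 ✗]
9^2 ≡ 22 (mod 59)  [q = 29: ≢ 1 ✓]
9^29 ≡ 1 shows ord(9) | 29, strictly less than φ(59); not a primitive root.

No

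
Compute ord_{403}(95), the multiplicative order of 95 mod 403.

30

Since 95 ∈ (Z/403Z)^×, its order divides φ(403) = φ(13·31) = (13−1)·(31−1) = 12·30 = 360 = 2^3 · 3^2 · 5.
Divisors of 360: 1, 2, 3, 4, 5, 6, 8, 9, 10, 12, 15, 18, 20, 24, 30, 36, 40, 45, 60, 72, 90, 120, 180, 360.
Compute 95^d (mod 403) for the divisors d until we hit 1:
95^1 ≡ 95
95^2 ≡ 159
95^3 ≡ 194
95^4 ≡ 295
95^5 ≡ 218
95^6 ≡ 157
95^8 ≡ 380
95^9 ≡ 233
95^10 ≡ 373
95^12 ≡ 66
95^15 ≡ 311
95^18 ≡ 287
95^20 ≡ 94
95^24 ≡ 326
95^30 ≡ 1
The smallest such exponent is 30, so the order of 95 is 30.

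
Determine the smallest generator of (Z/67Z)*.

2

φ(67) = 67 − 1 = 66 = 2 · 3 · 11.
Test candidates g = 2, 3, … against the prime factors q ∈ {2, 3, 11} of φ(67): g is a generator iff g^(66/q) ≢ 1 for every such q.
g = 2: 2^33 ≡ 66; 2^22 ≡ 37; 2^6 ≡ 64 — none is 1, so 2 is a primitive root.
So 2 is the smallest generator of (Z/67Z)^×.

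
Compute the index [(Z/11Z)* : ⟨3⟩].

2

The order of 3 must divide φ(11) = 11 − 1 = 10 = 2 · 5.
Divisors of 10: 1, 2, 5, 10.
Compute 3^d (mod 11) for the divisors d until we hit 1:
3^1 ≡ 3 (mod 11)
3^2 ≡ 9 (mod 11)
3^5 ≡ 1 (mod 11) ✓
Thus |⟨3⟩| = ord(3) = 5.
Index = |(Z/11Z)^×| / |⟨3⟩| = 10 / 5 = 2.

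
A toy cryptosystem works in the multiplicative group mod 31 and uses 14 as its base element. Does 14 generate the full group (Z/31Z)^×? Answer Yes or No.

No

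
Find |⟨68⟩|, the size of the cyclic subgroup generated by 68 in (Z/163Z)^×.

ord(68) | φ(163) = 163 − 1 = 162 = 2 · 3^4.
Divisors of 162: 1, 2, 3, 6, 9, 18, 27, 54, 81, 162.
Check 68^d mod 163 for each divisor in increasing order:
68^1 ≡ 68 (mod 163)
68^2 ≡ 60 (mod 163)
68^3 ≡ 5 (mod 163)
68^6 ≡ 25 (mod 163)
68^9 ≡ 125 (mod 163)
68^18 ≡ 140 (mod 163)
68^27 ≡ 59 (mod 163)
68^54 ≡ 58 (mod 163)
68^81 ≡ 162 (mod 163)
68^162 ≡ 1 (mod 163) ✓
So ord_163(68) = 162.

162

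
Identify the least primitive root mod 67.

φ(67) = 67 − 1 = 66 = 2 · 3 · 11.
Test candidates g = 2, 3, … against the prime factors q ∈ {2, 3, 11} of φ(67): g is a generator iff g^(66/q) ≢ 1 for every such q.
g = 2: 2^33 ≡ 66; 2^22 ≡ 37; 2^6 ≡ 64 — none is 1, so 2 is a primitive root.
The smallest primitive root modulo 67 is 2.

2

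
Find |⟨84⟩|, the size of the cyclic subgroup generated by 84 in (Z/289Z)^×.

ord(84) | φ(289) = φ(17^2) = 17·(17−1) = 272 = 2^4 · 17.
Divisors of 272: 1, 2, 4, 8, 16, 17, 34, 68, 136, 272.
Compute 84^d (mod 289) for the divisors d until we hit 1:
84^1 ≡ 84 (mod 289)
84^2 ≡ 120 (mod 289)
84^4 ≡ 239 (mod 289)
84^8 ≡ 188 (mod 289)
84^16 ≡ 86 (mod 289)
84^17 ≡ 288 (mod 289)
84^34 ≡ 1 (mod 289) ✓
So ord_289(84) = 34.

34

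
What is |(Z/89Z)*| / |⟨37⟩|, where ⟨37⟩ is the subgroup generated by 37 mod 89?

ord(37) | φ(89) = 89 − 1 = 88 = 2^3 · 11.
Divisors of 88: 1, 2, 4, 8, 11, 22, 44, 88.
Compute 37^d (mod 89) for the divisors d until we hit 1:
37^1 ≡ 37 (mod 89)
37^2 ≡ 34 (mod 89)
37^4 ≡ 88 (mod 89)
37^8 ≡ 1 (mod 89) ✓
The order of 37 is 8, so the subgroup it generates has 8 elements.
Index = |(Z/89Z)^×| / |⟨37⟩| = 88 / 8 = 11.

11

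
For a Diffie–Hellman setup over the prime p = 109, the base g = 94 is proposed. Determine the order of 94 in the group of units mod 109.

Since 94 ∈ (Z/109Z)^×, its order divides φ(109) = 109 − 1 = 108 = 2^2 · 3^3.
Divisors of 108: 1, 2, 3, 4, 6, 9, 12, 18, 27, 36, 54, 108.
Test each divisor d:
94^1 ≡ 94
94^2 ≡ 7
94^3 ≡ 4
94^4 ≡ 49
94^6 ≡ 16
94^9 ≡ 64
94^12 ≡ 38
94^18 ≡ 63
94^27 ≡ 108
94^36 ≡ 45
94^54 ≡ 1
Hence ord(94) = 54.

54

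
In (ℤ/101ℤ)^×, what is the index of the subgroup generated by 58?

4

The order of 58 must divide φ(101) = 101 − 1 = 100 = 2^2 · 5^2.
Divisors of 100: 1, 2, 4, 5, 10, 20, 25, 50, 100.
Check 58^d mod 101 for each divisor in increasing order:
58^1 ≡ 58
58^2 ≡ 31
58^4 ≡ 52
58^5 ≡ 87
58^10 ≡ 95
58^20 ≡ 36
58^25 ≡ 1
Thus |⟨58⟩| = ord(58) = 25.
[(Z/101Z)^× : ⟨58⟩] = 100/25 = 4.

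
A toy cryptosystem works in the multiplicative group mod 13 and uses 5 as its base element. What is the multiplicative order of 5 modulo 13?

By Lagrange's theorem, ord_13(5) divides φ(13) = 13 − 1 = 12 = 2^2 · 3.
Divisors of 12: 1, 2, 3, 4, 6, 12.
Compute 5^d (mod 13) for the divisors d until we hit 1:
5^1 ≡ 5 (mod 13)
5^2 ≡ 12 (mod 13)
5^3 ≡ 8 (mod 13)
5^4 ≡ 1 (mod 13) ✓
Therefore the multiplicative order of 5 modulo 13 is 4.

4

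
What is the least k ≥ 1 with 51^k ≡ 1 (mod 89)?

The order of 51 must divide φ(89) = 89 − 1 = 88 = 2^3 · 11.
Divisors of 88: 1, 2, 4, 8, 11, 22, 44, 88.
Compute 51^d (mod 89) for the divisors d until we hit 1:
51^1 ≡ 51 (mod 89)
51^2 ≡ 20 (mod 89)
51^4 ≡ 44 (mod 89)
51^8 ≡ 67 (mod 89)
51^11 ≡ 77 (mod 89)
51^22 ≡ 55 (mod 89)
51^44 ≡ 88 (mod 89)
51^88 ≡ 1 (mod 89) ✓
Therefore the multiplicative order of 51 modulo 89 is 88.

88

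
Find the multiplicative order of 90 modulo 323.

144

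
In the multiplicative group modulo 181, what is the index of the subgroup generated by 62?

By Lagrange's theorem, ord_181(62) divides φ(181) = 181 − 1 = 180 = 2^2 · 3^2 · 5.
Divisors of 180: 1, 2, 3, 4, 5, 6, 9, 10, 12, 15, 18, 20, 30, 36, 45, 60, 90, 180.
Compute 62^d (mod 181) for the divisors d until we hit 1:
62^1 ≡ 62 (mod 181)
62^2 ≡ 43 (mod 181)
62^3 ≡ 132 (mod 181)
62^4 ≡ 39 (mod 181)
62^5 ≡ 65 (mod 181)
62^6 ≡ 48 (mod 181)
62^9 ≡ 1 (mod 181) ✓
So ord_181(62) = 9, hence |⟨62⟩| = 9.
[(Z/181Z)^× : ⟨62⟩] = 180/9 = 20.

20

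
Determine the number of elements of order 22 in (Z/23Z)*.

10

φ(23) = 23 − 1 = 22 = 2 · 11.
(Z/23Z)^× is cyclic (|G| = 22); a cyclic group of order m has exactly φ(d) elements of each order d | m, and none otherwise.
22 = 2 · 11 divides 22, and φ(22) = 10.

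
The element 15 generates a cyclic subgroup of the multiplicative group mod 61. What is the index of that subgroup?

4

The order of 15 must divide φ(61) = 61 − 1 = 60 = 2^2 · 3 · 5.
Divisors of 60: 1, 2, 3, 4, 5, 6, 10, 12, 15, 20, 30, 60.
Test each divisor d:
15^1 ≡ 15 (mod 61)
15^2 ≡ 42 (mod 61)
15^3 ≡ 20 (mod 61)
15^4 ≡ 56 (mod 61)
15^5 ≡ 47 (mod 61)
15^6 ≡ 34 (mod 61)
15^10 ≡ 13 (mod 61)
15^12 ≡ 58 (mod 61)
15^15 ≡ 1 (mod 61) ✓
So ord_61(15) = 15, hence |⟨15⟩| = 15.
[(Z/61Z)^× : ⟨15⟩] = 60/15 = 4.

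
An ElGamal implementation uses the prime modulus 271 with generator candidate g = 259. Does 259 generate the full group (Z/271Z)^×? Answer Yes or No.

No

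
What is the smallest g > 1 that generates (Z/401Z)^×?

φ(401) = 401 − 1 = 400 = 2^4 · 5^2.
Test candidates g = 2, 3, … against the prime factors q ∈ {2, 5} of φ(401): g is a generator iff g^(400/q) ≢ 1 for every such q.
g = 2: 2^200 ≡ 1 — hits 1, so not a primitive root.
g = 3: 3^200 ≡ 400; 3^80 ≡ 72 — none is 1, so 3 is a primitive root.
The smallest primitive root modulo 401 is 3.

3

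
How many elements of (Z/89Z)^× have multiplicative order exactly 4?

φ(89) = 89 − 1 = 88 = 2^3 · 11.
In a cyclic group of order 88, there are φ(d) elements of order d for each divisor d of 88, and zero for non-divisors.
4 = 2^2 divides 88, and φ(4) = 2.

2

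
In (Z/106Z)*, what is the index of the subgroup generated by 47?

4

By Lagrange's theorem, ord_106(47) divides φ(106) = φ(2)·φ(53) = 1·52 = 52 = 2^2 · 13.
Divisors of 52: 1, 2, 4, 13, 26, 52.
Test each divisor d:
47^1 ≡ 47 (mod 106)
47^2 ≡ 89 (mod 106)
47^4 ≡ 77 (mod 106)
47^13 ≡ 1 (mod 106) ✓
The order of 47 is 13, so the subgroup it generates has 13 elements.
The index is φ(106) / ord(47) = 52 / 13 = 4.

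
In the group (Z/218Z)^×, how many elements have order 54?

φ(218) = φ(2)·φ(109) = 1·108 = 108 = 2^2 · 3^3.
Since (Z/218Z)^× is cyclic of order 108, the number of elements of order d is φ(d) when d | 108 and 0 otherwise.
54 = 2 · 3^3 divides 108, and φ(54) = 18.

18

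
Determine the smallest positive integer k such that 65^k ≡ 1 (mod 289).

The order of 65 must divide φ(289) = φ(17^2) = 17·(17−1) = 272 = 2^4 · 17.
Divisors of 272: 1, 2, 4, 8, 16, 17, 34, 68, 136, 272.
Test each divisor d:
65^1 ≡ 65 (mod 289)
65^2 ≡ 179 (mod 289)
65^4 ≡ 251 (mod 289)
65^8 ≡ 288 (mod 289)
65^16 ≡ 1 (mod 289) ✓
Therefore the multiplicative order of 65 modulo 289 is 16.

16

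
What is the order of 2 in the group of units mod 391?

88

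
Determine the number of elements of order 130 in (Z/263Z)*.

0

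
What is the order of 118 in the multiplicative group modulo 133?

18

By Lagrange's theorem, ord_133(118) divides φ(133) = φ(7·19) = (7−1)·(19−1) = 6·18 = 108 = 2^2 · 3^3.
Divisors of 108: 1, 2, 3, 4, 6, 9, 12, 18, 27, 36, 54, 108.
Compute 118^d (mod 133) for the divisors d until we hit 1:
118^1 ≡ 118 (mod 133)
118^2 ≡ 92 (mod 133)
118^3 ≡ 83 (mod 133)
118^4 ≡ 85 (mod 133)
118^6 ≡ 106 (mod 133)
118^9 ≡ 20 (mod 133)
118^12 ≡ 64 (mod 133)
118^18 ≡ 1 (mod 133) ✓
So ord_133(118) = 18.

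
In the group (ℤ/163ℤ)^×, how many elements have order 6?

2

φ(163) = 163 − 1 = 162 = 2 · 3^4.
(Z/163Z)^× is cyclic (|G| = 162); a cyclic group of order m has exactly φ(d) elements of each order d | m, and none otherwise.
6 = 2 · 3 divides 162, and φ(6) = 2.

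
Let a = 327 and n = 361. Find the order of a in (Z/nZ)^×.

171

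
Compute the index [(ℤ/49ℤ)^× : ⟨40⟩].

1

The order of 40 must divide φ(49) = φ(7^2) = 7·(7−1) = 42 = 2 · 3 · 7.
Divisors of 42: 1, 2, 3, 6, 7, 14, 21, 42.
Evaluate successive powers at the divisors of 42:
40^1 ≡ 40 (mod 49)
40^2 ≡ 32 (mod 49)
40^3 ≡ 6 (mod 49)
40^6 ≡ 36 (mod 49)
40^7 ≡ 19 (mod 49)
40^14 ≡ 18 (mod 49)
40^21 ≡ 48 (mod 49)
40^42 ≡ 1 (mod 49) ✓
The order of 40 is 42, so the subgroup it generates has 42 elements.
The index is φ(49) / ord(40) = 42 / 42 = 1.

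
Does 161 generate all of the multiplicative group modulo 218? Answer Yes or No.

Yes

φ(218) = φ(2)·φ(109) = 1·108 = 108 = 2^2 · 3^3.
161 is a primitive root mod 218 iff 161^(φ(218)/q) ≢ 1 for every prime q | φ(218), i.e. q ∈ {2, 3}.
161^54 ≡ 217 (mod 218)  [q = 2: ≢ 1 ✓]
161^36 ≡ 63 (mod 218)  [q = 3: ≢ 1 ✓]
None equal 1, so ord_218(161) = 108: 161 is a primitive root.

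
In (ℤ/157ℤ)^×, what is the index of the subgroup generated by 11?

ord(11) | φ(157) = 157 − 1 = 156 = 2^2 · 3 · 13.
Divisors of 156: 1, 2, 3, 4, 6, 12, 13, 26, 39, 52, 78, 156.
Check 11^d mod 157 for each divisor in increasing order:
11^1 ≡ 11 (mod 157)
11^2 ≡ 121 (mod 157)
11^3 ≡ 75 (mod 157)
11^4 ≡ 40 (mod 157)
11^6 ≡ 130 (mod 157)
11^12 ≡ 101 (mod 157)
11^13 ≡ 12 (mod 157)
11^26 ≡ 144 (mod 157)
11^39 ≡ 1 (mod 157) ✓
Thus |⟨11⟩| = ord(11) = 39.
[(Z/157Z)^× : ⟨11⟩] = 156/39 = 4.

4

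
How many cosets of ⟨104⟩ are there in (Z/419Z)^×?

ord(104) | φ(419) = 419 − 1 = 418 = 2 · 11 · 19.
Divisors of 418: 1, 2, 11, 19, 22, 38, 209, 418.
Check 104^d mod 419 for each divisor in increasing order:
104^1 ≡ 104 (mod 419)
104^2 ≡ 341 (mod 419)
104^11 ≡ 89 (mod 419)
104^19 ≡ 250 (mod 419)
104^22 ≡ 379 (mod 419)
104^38 ≡ 69 (mod 419)
104^209 ≡ 418 (mod 419)
104^418 ≡ 1 (mod 419) ✓
The order of 104 is 418, so the subgroup it generates has 418 elements.
The index is φ(419) / ord(104) = 418 / 418 = 1.

1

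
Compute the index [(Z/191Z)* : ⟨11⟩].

The order of 11 must divide φ(191) = 191 − 1 = 190 = 2 · 5 · 19.
Divisors of 190: 1, 2, 5, 10, 19, 38, 95, 190.
Check 11^d mod 191 for each divisor in increasing order:
11^1 ≡ 11 (mod 191)
11^2 ≡ 121 (mod 191)
11^5 ≡ 38 (mod 191)
11^10 ≡ 107 (mod 191)
11^19 ≡ 190 (mod 191)
11^38 ≡ 1 (mod 191) ✓
Thus |⟨11⟩| = ord(11) = 38.
[(Z/191Z)^× : ⟨11⟩] = 190/38 = 5.

5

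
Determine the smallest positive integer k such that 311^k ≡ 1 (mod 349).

Since 311 ∈ (Z/349Z)^×, its order divides φ(349) = 349 − 1 = 348 = 2^2 · 3 · 29.
Divisors of 348: 1, 2, 3, 4, 6, 12, 29, 58, 87, 116, 174, 348.
Compute 311^d (mod 349) for the divisors d until we hit 1:
311^1 ≡ 311
311^2 ≡ 48
311^3 ≡ 270
311^4 ≡ 210
311^6 ≡ 308
311^12 ≡ 285
311^29 ≡ 213
311^58 ≡ 348
311^87 ≡ 136
311^116 ≡ 1
Hence ord(311) = 116.

116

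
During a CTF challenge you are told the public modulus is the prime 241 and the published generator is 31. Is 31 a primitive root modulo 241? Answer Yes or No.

φ(241) = 241 − 1 = 240 = 2^4 · 3 · 5.
It suffices to check that the order of 31 is not a proper divisor of 240: compute 31^(240/q) for q ∈ {2, 3, 5}.
31^120 ≡ 240 (mod 241)  [q = 2: ≢ 1 ✓]
31^80 ≡ 15 (mod 241)  [q = 3: ≢ 1 ✓]
31^48 ≡ 91 (mod 241)  [q = 5: ≢ 1 ✓]
None equal 1, so ord_241(31) = 240: 31 is a primitive root.

Yes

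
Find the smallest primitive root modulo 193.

φ(193) = 193 − 1 = 192 = 2^6 · 3.
g is a primitive root iff g^(192/q) ≢ 1 (mod 193) for each prime q ∈ {2, 3}.
g = 2: 2^96 ≡ 1 — hits 1, so not a primitive root.
g = 3: 3^96 ≡ 1 — hits 1, so not a primitive root.
g = 4: 4^96 ≡ 1 — hits 1, so not a primitive root.
g = 5: 5^96 ≡ 192; 5^64 ≡ 84 — none is 1, so 5 is a primitive root.
So 5 is the smallest generator of (Z/193Z)^×.

5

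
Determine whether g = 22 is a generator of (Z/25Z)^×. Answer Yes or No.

Yes

φ(25) = φ(5^2) = 5·(5−1) = 20 = 2^2 · 5.
An element g generates (Z/25Z)^× iff g^(20/q) ≢ 1 (mod 25) for each prime q ∈ {2, 5}.
22^10 ≡ 24 (mod 25)  [q = 2: ≢ 1 ✓]
22^4 ≡ 6 (mod 25)  [q = 5: ≢ 1 ✓]
None equal 1, so ord_25(22) = 20: 22 is a primitive root.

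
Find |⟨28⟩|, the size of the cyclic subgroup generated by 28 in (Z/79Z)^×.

By Lagrange's theorem, ord_79(28) divides φ(79) = 79 − 1 = 78 = 2 · 3 · 13.
Divisors of 78: 1, 2, 3, 6, 13, 26, 39, 78.
Check 28^d mod 79 for each divisor in increasing order:
28^1 ≡ 28
28^2 ≡ 73
28^3 ≡ 69
28^6 ≡ 21
28^13 ≡ 24
28^26 ≡ 23
28^39 ≡ 78
28^78 ≡ 1
The smallest such exponent is 78, so the order of 28 is 78.

78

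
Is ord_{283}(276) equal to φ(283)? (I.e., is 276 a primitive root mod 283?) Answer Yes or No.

Yes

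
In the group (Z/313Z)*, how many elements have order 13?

12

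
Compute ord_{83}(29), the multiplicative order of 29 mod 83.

41

ord(29) | φ(83) = 83 − 1 = 82 = 2 · 41.
Divisors of 82: 1, 2, 41, 82.
Check 29^d mod 83 for each divisor in increasing order:
29^1 ≡ 29
29^2 ≡ 11
29^41 ≡ 1
So ord_83(29) = 41.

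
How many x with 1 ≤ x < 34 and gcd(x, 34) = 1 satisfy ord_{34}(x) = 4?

2

φ(34) = φ(2)·φ(17) = 1·16 = 16 = 2^4.
(Z/34Z)^× is cyclic (|G| = 16); a cyclic group of order m has exactly φ(d) elements of each order d | m, and none otherwise.
4 = 2^2 divides 16, and φ(4) = 2.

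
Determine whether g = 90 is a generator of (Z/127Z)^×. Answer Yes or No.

No

φ(127) = 127 − 1 = 126 = 2 · 3^2 · 7.
Test 90^(126/q) mod 127 for each prime factor q of 126:
90^63 ≡ 126 (mod 127)  [q = 2: ≢ 1 ✓]
90^42 ≡ 19 (mod 127)  [q = 3: ≢ 1 ✓]
90^18 ≡ 1 (mod 127)  [q = 7: ≡ 1 ✗]
Since 90^18 ≡ 1, the order of 90 divides 18 < 126, so 90 is not a primitive root.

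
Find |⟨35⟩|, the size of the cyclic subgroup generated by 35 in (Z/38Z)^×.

By Lagrange's theorem, ord_38(35) divides φ(38) = φ(2)·φ(19) = 1·18 = 18 = 2 · 3^2.
Divisors of 18: 1, 2, 3, 6, 9, 18.
Test each divisor d:
35^1 ≡ 35 (mod 38)
35^2 ≡ 9 (mod 38)
35^3 ≡ 11 (mod 38)
35^6 ≡ 7 (mod 38)
35^9 ≡ 1 (mod 38) ✓
Hence ord(35) = 9.

9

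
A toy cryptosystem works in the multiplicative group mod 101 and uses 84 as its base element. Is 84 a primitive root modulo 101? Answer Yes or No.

No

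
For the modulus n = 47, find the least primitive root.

φ(47) = 47 − 1 = 46 = 2 · 23.
Test candidates g = 2, 3, … against the prime factors q ∈ {2, 23} of φ(47): g is a generator iff g^(46/q) ≢ 1 for every such q.
g = 2: 2^23 ≡ 1 — hits 1, so not a primitive root.
g = 3: 3^23 ≡ 1 — hits 1, so not a primitive root.
g = 4: 4^23 ≡ 1 — hits 1, so not a primitive root.
g = 5: 5^23 ≡ 46; 5^2 ≡ 25 — none is 1, so 5 is a primitive root.
Hence the least primitive root of 47 is 5.

5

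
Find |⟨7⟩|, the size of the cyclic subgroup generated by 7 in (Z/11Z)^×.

10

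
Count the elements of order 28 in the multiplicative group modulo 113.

12

φ(113) = 113 − 1 = 112 = 2^4 · 7.
Since (Z/113Z)^× is cyclic of order 112, the number of elements of order d is φ(d) when d | 112 and 0 otherwise.
28 = 2^2 · 7 divides 112, and φ(28) = 12.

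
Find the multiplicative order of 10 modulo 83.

The order of 10 must divide φ(83) = 83 − 1 = 82 = 2 · 41.
Divisors of 82: 1, 2, 41, 82.
Compute 10^d (mod 83) for the divisors d until we hit 1:
10^1 ≡ 10
10^2 ≡ 17
10^41 ≡ 1
Therefore the multiplicative order of 10 modulo 83 is 41.

41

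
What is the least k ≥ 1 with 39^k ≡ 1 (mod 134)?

The order of 39 must divide φ(134) = φ(2)·φ(67) = 1·66 = 66 = 2 · 3 · 11.
Divisors of 66: 1, 2, 3, 6, 11, 22, 33, 66.
Check 39^d mod 134 for each divisor in increasing order:
39^1 ≡ 39 (mod 134)
39^2 ≡ 47 (mod 134)
39^3 ≡ 91 (mod 134)
39^6 ≡ 107 (mod 134)
39^11 ≡ 29 (mod 134)
39^22 ≡ 37 (mod 134)
39^33 ≡ 1 (mod 134) ✓
Hence ord(39) = 33.

33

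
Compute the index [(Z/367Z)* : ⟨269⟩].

1

The order of 269 must divide φ(367) = 367 − 1 = 366 = 2 · 3 · 61.
Divisors of 366: 1, 2, 3, 6, 61, 122, 183, 366.
Test each divisor d:
269^1 ≡ 269
269^2 ≡ 62
269^3 ≡ 163
269^6 ≡ 145
269^61 ≡ 284
269^122 ≡ 283
269^183 ≡ 366
269^366 ≡ 1
The order of 269 is 366, so the subgroup it generates has 366 elements.
The index is φ(367) / ord(269) = 366 / 366 = 1.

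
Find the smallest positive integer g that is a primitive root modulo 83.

2

φ(83) = 83 − 1 = 82 = 2 · 41.
g is a primitive root iff g^(82/q) ≢ 1 (mod 83) for each prime q ∈ {2, 41}.
g = 2: 2^41 ≡ 82; 2^2 ≡ 4 — none is 1, so 2 is a primitive root.
So 2 is the smallest generator of (Z/83Z)^×.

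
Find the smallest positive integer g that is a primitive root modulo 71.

φ(71) = 71 − 1 = 70 = 2 · 5 · 7.
Test candidates g = 2, 3, … against the prime factors q ∈ {2, 5, 7} of φ(71): g is a generator iff g^(70/q) ≢ 1 for every such q.
g = 2: 2^35 ≡ 1 — hits 1, so not a primitive root.
g = 3: 3^35 ≡ 1 — hits 1, so not a primitive root.
g = 4: 4^35 ≡ 1 — hits 1, so not a primitive root.
g = 5: 5^35 ≡ 1 — hits 1, so not a primitive root.
g = 6: 6^35 ≡ 1 — hits 1, so not a primitive root.
g = 7: 7^35 ≡ 70; 7^14 ≡ 54; 7^10 ≡ 45 — none is 1, so 7 is a primitive root.
So 7 is the smallest generator of (Z/71Z)^×.

7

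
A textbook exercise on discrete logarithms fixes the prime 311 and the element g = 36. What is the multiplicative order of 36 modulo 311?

5

The order of 36 must divide φ(311) = 311 − 1 = 310 = 2 · 5 · 31.
Divisors of 310: 1, 2, 5, 10, 31, 62, 155, 310.
Evaluate successive powers at the divisors of 310:
36^1 ≡ 36 (mod 311)
36^2 ≡ 52 (mod 311)
36^5 ≡ 1 (mod 311) ✓
Hence ord(36) = 5.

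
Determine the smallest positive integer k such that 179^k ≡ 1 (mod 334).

By Lagrange's theorem, ord_334(179) divides φ(334) = φ(2)·φ(167) = 1·166 = 166 = 2 · 83.
Divisors of 166: 1, 2, 83, 166.
Check 179^d mod 334 for each divisor in increasing order:
179^1 ≡ 179
179^2 ≡ 311
179^83 ≡ 1
So ord_334(179) = 83.

83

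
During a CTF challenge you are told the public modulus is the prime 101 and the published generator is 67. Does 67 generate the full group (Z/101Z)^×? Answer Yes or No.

Yes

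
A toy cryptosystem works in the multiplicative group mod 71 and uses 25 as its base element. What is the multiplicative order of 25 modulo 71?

5

ord(25) | φ(71) = 71 − 1 = 70 = 2 · 5 · 7.
Divisors of 70: 1, 2, 5, 7, 10, 14, 35, 70.
Check 25^d mod 71 for each divisor in increasing order:
25^1 ≡ 25
25^2 ≡ 57
25^5 ≡ 1
Therefore the multiplicative order of 25 modulo 71 is 5.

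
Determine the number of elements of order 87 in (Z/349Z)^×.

56

φ(349) = 349 − 1 = 348 = 2^2 · 3 · 29.
Since (Z/349Z)^× is cyclic of order 348, the number of elements of order d is φ(d) when d | 348 and 0 otherwise.
87 = 3 · 29 divides 348, and φ(87) = 56.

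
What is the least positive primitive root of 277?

φ(277) = 277 − 1 = 276 = 2^2 · 3 · 23.
g is a primitive root iff g^(276/q) ≢ 1 (mod 277) for each prime q ∈ {2, 3, 23}.
g = 2: 2^138 ≡ 276; 2^92 ≡ 1 — hits 1, so not a primitive root.
g = 3: 3^138 ≡ 1 — hits 1, so not a primitive root.
g = 4: 4^138 ≡ 1 — hits 1, so not a primitive root.
g = 5: 5^138 ≡ 276; 5^92 ≡ 116; 5^12 ≡ 27 — none is 1, so 5 is a primitive root.
So 5 is the smallest generator of (Z/277Z)^×.

5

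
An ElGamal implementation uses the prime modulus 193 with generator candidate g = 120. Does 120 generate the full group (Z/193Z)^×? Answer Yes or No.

Yes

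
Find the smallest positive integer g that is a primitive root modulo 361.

φ(361) = φ(19^2) = 19·(19−1) = 342 = 2 · 3^2 · 19.
g is a primitive root iff g^(342/q) ≢ 1 (mod 361) for each prime q ∈ {2, 3, 19}.
g = 2: 2^171 ≡ 360; 2^114 ≡ 292; 2^18 ≡ 58 — none is 1, so 2 is a primitive root.
The smallest primitive root modulo 361 is 2.

2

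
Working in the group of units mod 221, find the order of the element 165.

ord(165) | φ(221) = φ(13·17) = (13−1)·(17−1) = 12·16 = 192 = 2^6 · 3.
Divisors of 192: 1, 2, 3, 4, 6, 8, 12, 16, 24, 32, 48, 64, 96, 192.
Check 165^d mod 221 for each divisor in increasing order:
165^1 ≡ 165
165^2 ≡ 42
165^3 ≡ 79
165^4 ≡ 217
165^6 ≡ 53
165^8 ≡ 16
165^12 ≡ 157
165^16 ≡ 35
165^24 ≡ 118
165^32 ≡ 120
165^48 ≡ 1
The smallest such exponent is 48, so the order of 165 is 48.

48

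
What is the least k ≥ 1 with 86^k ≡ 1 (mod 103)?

102

ord(86) | φ(103) = 103 − 1 = 102 = 2 · 3 · 17.
Divisors of 102: 1, 2, 3, 6, 17, 34, 51, 102.
Check 86^d mod 103 for each divisor in increasing order:
86^1 ≡ 86 (mod 103)
86^2 ≡ 83 (mod 103)
86^3 ≡ 31 (mod 103)
86^6 ≡ 34 (mod 103)
86^17 ≡ 57 (mod 103)
86^34 ≡ 56 (mod 103)
86^51 ≡ 102 (mod 103)
86^102 ≡ 1 (mod 103) ✓
The smallest such exponent is 102, so the order of 86 is 102.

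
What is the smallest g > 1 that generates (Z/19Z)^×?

2

φ(19) = 19 − 1 = 18 = 2 · 3^2.
Test candidates g = 2, 3, … against the prime factors q ∈ {2, 3} of φ(19): g is a generator iff g^(18/q) ≢ 1 for every such q.
g = 2: 2^9 ≡ 18; 2^6 ≡ 7 — none is 1, so 2 is a primitive root.
Hence the least primitive root of 19 is 2.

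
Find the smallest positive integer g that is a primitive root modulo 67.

φ(67) = 67 − 1 = 66 = 2 · 3 · 11.
Test candidates g = 2, 3, … against the prime factors q ∈ {2, 3, 11} of φ(67): g is a generator iff g^(66/q) ≢ 1 for every such q.
g = 2: 2^33 ≡ 66; 2^22 ≡ 37; 2^6 ≡ 64 — none is 1, so 2 is a primitive root.
So 2 is the smallest generator of (Z/67Z)^×.

2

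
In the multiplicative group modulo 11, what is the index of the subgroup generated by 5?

2

Since 5 ∈ (Z/11Z)^×, its order divides φ(11) = 11 − 1 = 10 = 2 · 5.
Divisors of 10: 1, 2, 5, 10.
Compute 5^d (mod 11) for the divisors d until we hit 1:
5^1 ≡ 5
5^2 ≡ 3
5^5 ≡ 1
So ord_11(5) = 5, hence |⟨5⟩| = 5.
Index = |(Z/11Z)^×| / |⟨5⟩| = 10 / 5 = 2.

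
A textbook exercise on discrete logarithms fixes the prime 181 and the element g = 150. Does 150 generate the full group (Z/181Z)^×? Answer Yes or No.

No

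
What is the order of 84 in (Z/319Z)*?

140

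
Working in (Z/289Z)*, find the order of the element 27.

272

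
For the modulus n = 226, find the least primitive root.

3

φ(226) = φ(2)·φ(113) = 1·112 = 112 = 2^4 · 7.
Test candidates g = 2, 3, … against the prime factors q ∈ {2, 7} of φ(226): g is a generator iff g^(112/q) ≢ 1 for every such q.
g = 2: gcd(2, 226) = 2 > 1, not a unit — skip.
g = 3: 3^56 ≡ 225; 3^16 ≡ 49 — none is 1, so 3 is a primitive root.
So 3 is the smallest generator of (Z/226Z)^×.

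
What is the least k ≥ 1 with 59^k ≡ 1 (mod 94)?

23

ord(59) | φ(94) = φ(2)·φ(47) = 1·46 = 46 = 2 · 23.
Divisors of 46: 1, 2, 23, 46.
Check 59^d mod 94 for each divisor in increasing order:
59^1 ≡ 59 (mod 94)
59^2 ≡ 3 (mod 94)
59^23 ≡ 1 (mod 94) ✓
The smallest such exponent is 23, so the order of 59 is 23.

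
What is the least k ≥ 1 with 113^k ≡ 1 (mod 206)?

34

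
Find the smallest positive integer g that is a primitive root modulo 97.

5

φ(97) = 97 − 1 = 96 = 2^5 · 3.
g is a primitive root iff g^(96/q) ≢ 1 (mod 97) for each prime q ∈ {2, 3}.
g = 2: 2^48 ≡ 1 — hits 1, so not a primitive root.
g = 3: 3^48 ≡ 1 — hits 1, so not a primitive root.
g = 4: 4^48 ≡ 1 — hits 1, so not a primitive root.
g = 5: 5^48 ≡ 96; 5^32 ≡ 35 — none is 1, so 5 is a primitive root.
Hence the least primitive root of 97 is 5.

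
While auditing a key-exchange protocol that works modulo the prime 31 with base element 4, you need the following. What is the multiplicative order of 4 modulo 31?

5

By Lagrange's theorem, ord_31(4) divides φ(31) = 31 − 1 = 30 = 2 · 3 · 5.
Divisors of 30: 1, 2, 3, 5, 6, 10, 15, 30.
Test each divisor d:
4^1 ≡ 4
4^2 ≡ 16
4^3 ≡ 2
4^5 ≡ 1
Hence ord(4) = 5.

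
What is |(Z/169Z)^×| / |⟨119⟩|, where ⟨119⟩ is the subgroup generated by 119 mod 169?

1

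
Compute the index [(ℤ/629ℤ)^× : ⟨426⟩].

Since 426 ∈ (Z/629Z)^×, its order divides φ(629) = φ(17·37) = (17−1)·(37−1) = 16·36 = 576 = 2^6 · 3^2.
Divisors of 576: 1, 2, 3, 4, 6, 8, 9, 12, 16, 18, 24, 32, 36, 48, 64, 72, 96, 144, 192, 288, 576.
Compute 426^d (mod 629) for the divisors d until we hit 1:
426^1 ≡ 426 (mod 629)
426^2 ≡ 324 (mod 629)
426^3 ≡ 273 (mod 629)
426^4 ≡ 562 (mod 629)
426^6 ≡ 307 (mod 629)
426^8 ≡ 86 (mod 629)
426^9 ≡ 154 (mod 629)
426^12 ≡ 528 (mod 629)
426^16 ≡ 477 (mod 629)
426^18 ≡ 443 (mod 629)
426^24 ≡ 137 (mod 629)
426^32 ≡ 460 (mod 629)
426^36 ≡ 1 (mod 629) ✓
So ord_629(426) = 36, hence |⟨426⟩| = 36.
[(Z/629Z)^× : ⟨426⟩] = 576/36 = 16.

16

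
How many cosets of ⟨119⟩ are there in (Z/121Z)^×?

2

ord(119) | φ(121) = φ(11^2) = 11·(11−1) = 110 = 2 · 5 · 11.
Divisors of 110: 1, 2, 5, 10, 11, 22, 55, 110.
Test each divisor d:
119^1 ≡ 119
119^2 ≡ 4
119^5 ≡ 89
119^10 ≡ 56
119^11 ≡ 9
119^22 ≡ 81
119^55 ≡ 1
So ord_121(119) = 55, hence |⟨119⟩| = 55.
The index is φ(121) / ord(119) = 110 / 55 = 2.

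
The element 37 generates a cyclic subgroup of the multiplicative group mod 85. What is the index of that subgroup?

4

The order of 37 must divide φ(85) = φ(5·17) = (5−1)·(17−1) = 4·16 = 64 = 2^6.
Divisors of 64: 1, 2, 4, 8, 16, 32, 64.
Test each divisor d:
37^1 ≡ 37 (mod 85)
37^2 ≡ 9 (mod 85)
37^4 ≡ 81 (mod 85)
37^8 ≡ 16 (mod 85)
37^16 ≡ 1 (mod 85) ✓
The order of 37 is 16, so the subgroup it generates has 16 elements.
[(Z/85Z)^× : ⟨37⟩] = 64/16 = 4.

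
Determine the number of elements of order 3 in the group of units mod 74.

φ(74) = φ(2)·φ(37) = 1·36 = 36 = 2^2 · 3^2.
(Z/74Z)^× is cyclic (|G| = 36); a cyclic group of order m has exactly φ(d) elements of each order d | m, and none otherwise.
3 | 36, and φ(3) = 3 − 1 = 2.

2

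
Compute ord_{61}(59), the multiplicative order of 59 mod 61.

60

Since 59 ∈ (Z/61Z)^×, its order divides φ(61) = 61 − 1 = 60 = 2^2 · 3 · 5.
Divisors of 60: 1, 2, 3, 4, 5, 6, 10, 12, 15, 20, 30, 60.
Test each divisor d:
59^1 ≡ 59 (mod 61)
59^2 ≡ 4 (mod 61)
59^3 ≡ 53 (mod 61)
59^4 ≡ 16 (mod 61)
59^5 ≡ 29 (mod 61)
59^6 ≡ 3 (mod 61)
59^10 ≡ 48 (mod 61)
59^12 ≡ 9 (mod 61)
59^15 ≡ 50 (mod 61)
59^20 ≡ 47 (mod 61)
59^30 ≡ 60 (mod 61)
59^60 ≡ 1 (mod 61) ✓
Therefore the multiplicative order of 59 modulo 61 is 60.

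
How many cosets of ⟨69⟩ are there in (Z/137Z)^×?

By Lagrange's theorem, ord_137(69) divides φ(137) = 137 − 1 = 136 = 2^3 · 17.
Divisors of 136: 1, 2, 4, 8, 17, 34, 68, 136.
Evaluate successive powers at the divisors of 136:
69^1 ≡ 69 (mod 137)
69^2 ≡ 103 (mod 137)
69^4 ≡ 60 (mod 137)
69^8 ≡ 38 (mod 137)
69^17 ≡ 37 (mod 137)
69^34 ≡ 136 (mod 137)
69^68 ≡ 1 (mod 137) ✓
The order of 69 is 68, so the subgroup it generates has 68 elements.
Index = |(Z/137Z)^×| / |⟨69⟩| = 136 / 68 = 2.

2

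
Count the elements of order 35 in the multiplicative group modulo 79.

0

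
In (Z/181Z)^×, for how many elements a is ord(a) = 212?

φ(181) = 181 − 1 = 180 = 2^2 · 3^2 · 5.
In a cyclic group of order 180, there are φ(d) elements of order d for each divisor d of 180, and zero for non-divisors.
Since 212 ∤ 180, the count is 0.

0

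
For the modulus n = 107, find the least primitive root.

2

φ(107) = 107 − 1 = 106 = 2 · 53.
g is a primitive root iff g^(106/q) ≢ 1 (mod 107) for each prime q ∈ {2, 53}.
g = 2: 2^53 ≡ 106; 2^2 ≡ 4 — none is 1, so 2 is a primitive root.
The smallest primitive root modulo 107 is 2.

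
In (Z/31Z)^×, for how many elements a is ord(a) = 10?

φ(31) = 31 − 1 = 30 = 2 · 3 · 5.
Since (Z/31Z)^× is cyclic of order 30, the number of elements of order d is φ(d) when d | 30 and 0 otherwise.
10 = 2 · 5 divides 30, and φ(10) = 4.

4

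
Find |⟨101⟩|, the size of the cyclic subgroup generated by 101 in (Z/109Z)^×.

ord(101) | φ(109) = 109 − 1 = 108 = 2^2 · 3^3.
Divisors of 108: 1, 2, 3, 4, 6, 9, 12, 18, 27, 36, 54, 108.
Evaluate successive powers at the divisors of 108:
101^1 ≡ 101 (mod 109)
101^2 ≡ 64 (mod 109)
101^3 ≡ 33 (mod 109)
101^4 ≡ 63 (mod 109)
101^6 ≡ 108 (mod 109)
101^9 ≡ 76 (mod 109)
101^12 ≡ 1 (mod 109) ✓
The smallest such exponent is 12, so the order of 101 is 12.

12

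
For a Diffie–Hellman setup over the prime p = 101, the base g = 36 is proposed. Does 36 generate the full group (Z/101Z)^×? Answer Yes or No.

No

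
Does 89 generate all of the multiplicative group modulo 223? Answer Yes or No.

No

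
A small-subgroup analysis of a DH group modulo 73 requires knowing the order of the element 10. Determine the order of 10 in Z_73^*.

By Lagrange's theorem, ord_73(10) divides φ(73) = 73 − 1 = 72 = 2^3 · 3^2.
Divisors of 72: 1, 2, 3, 4, 6, 8, 9, 12, 18, 24, 36, 72.
Check 10^d mod 73 for each divisor in increasing order:
10^1 ≡ 10 (mod 73)
10^2 ≡ 27 (mod 73)
10^3 ≡ 51 (mod 73)
10^4 ≡ 72 (mod 73)
10^6 ≡ 46 (mod 73)
10^8 ≡ 1 (mod 73) ✓
So ord_73(10) = 8.

8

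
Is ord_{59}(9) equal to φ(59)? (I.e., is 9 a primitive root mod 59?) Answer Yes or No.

No

φ(59) = 59 − 1 = 58 = 2 · 29.
It suffices to check that the order of 9 is not a proper divisor of 58: compute 9^(58/q) for q ∈ {2, 29}.
9^29 ≡ 1 (mod 59)  [q = 2: ≡ 1 ✗]
9^2 ≡ 22 (mod 59)  [q = 29: ≢ 1 ✓]
9^29 ≡ 1 shows ord(9) | 29, strictly less than φ(59); not a primitive root.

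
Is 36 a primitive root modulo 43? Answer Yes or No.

No

φ(43) = 43 − 1 = 42 = 2 · 3 · 7.
Test 36^(42/q) mod 43 for each prime factor q of 42:
36^21 ≡ 1 (mod 43)  [q = 2: ≡ 1 ✗]
36^14 ≡ 6 (mod 43)  [q = 3: ≢ 1 ✓]
36^6 ≡ 1 (mod 43)  [q = 7: ≡ 1 ✗]
Since 36^21 ≡ 1, the order of 36 divides 21 < 42, so 36 is not a primitive root.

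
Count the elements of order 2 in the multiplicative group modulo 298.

φ(298) = φ(2)·φ(149) = 1·148 = 148 = 2^2 · 37.
Since (Z/298Z)^× is cyclic of order 148, the number of elements of order d is φ(d) when d | 148 and 0 otherwise.
2 | 148, and φ(2) = 2 − 1 = 1.

1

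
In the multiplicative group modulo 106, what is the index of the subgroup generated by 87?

1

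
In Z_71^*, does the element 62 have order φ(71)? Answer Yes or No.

Yes

φ(71) = 71 − 1 = 70 = 2 · 5 · 7.
Test 62^(70/q) mod 71 for each prime factor q of 70:
62^35 ≡ 70 (mod 71)  [q = 2: ≢ 1 ✓]
62^14 ≡ 5 (mod 71)  [q = 5: ≢ 1 ✓]
62^10 ≡ 32 (mod 71)  [q = 7: ≢ 1 ✓]
All checks pass, so 62 has order 70 and is a primitive root modulo 71.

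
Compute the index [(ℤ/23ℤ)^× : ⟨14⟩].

The order of 14 must divide φ(23) = 23 − 1 = 22 = 2 · 11.
Divisors of 22: 1, 2, 11, 22.
Compute 14^d (mod 23) for the divisors d until we hit 1:
14^1 ≡ 14 (mod 23)
14^2 ≡ 12 (mod 23)
14^11 ≡ 22 (mod 23)
14^22 ≡ 1 (mod 23) ✓
The order of 14 is 22, so the subgroup it generates has 22 elements.
[(Z/23Z)^× : ⟨14⟩] = 22/22 = 1.

1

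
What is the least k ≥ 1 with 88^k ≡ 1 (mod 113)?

Since 88 ∈ (Z/113Z)^×, its order divides φ(113) = 113 − 1 = 112 = 2^4 · 7.
Divisors of 112: 1, 2, 4, 7, 8, 14, 16, 28, 56, 112.
Check 88^d mod 113 for each divisor in increasing order:
88^1 ≡ 88 (mod 113)
88^2 ≡ 60 (mod 113)
88^4 ≡ 97 (mod 113)
88^7 ≡ 44 (mod 113)
88^8 ≡ 30 (mod 113)
88^14 ≡ 15 (mod 113)
88^16 ≡ 109 (mod 113)
88^28 ≡ 112 (mod 113)
88^56 ≡ 1 (mod 113) ✓
Therefore the multiplicative order of 88 modulo 113 is 56.

56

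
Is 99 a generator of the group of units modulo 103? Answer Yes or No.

φ(103) = 103 − 1 = 102 = 2 · 3 · 17.
It suffices to check that the order of 99 is not a proper divisor of 102: compute 99^(102/q) for q ∈ {2, 3, 17}.
99^51 ≡ 102 (mod 103)  [q = 2: ≢ 1 ✓]
99^34 ≡ 56 (mod 103)  [q = 3: ≢ 1 ✓]
99^6 ≡ 79 (mod 103)  [q = 17: ≢ 1 ✓]
None equal 1, so ord_103(99) = 102: 99 is a primitive root.

Yes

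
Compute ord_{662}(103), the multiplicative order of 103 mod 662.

165

Since 103 ∈ (Z/662Z)^×, its order divides φ(662) = φ(2)·φ(331) = 1·330 = 330 = 2 · 3 · 5 · 11.
Divisors of 330: 1, 2, 3, 5, 6, 10, 11, 15, 22, 30, 33, 55, 66, 110, 165, 330.
Check 103^d mod 662 for each divisor in increasing order:
103^1 ≡ 103
103^2 ≡ 17
103^3 ≡ 427
103^5 ≡ 639
103^6 ≡ 279
103^10 ≡ 529
103^11 ≡ 203
103^15 ≡ 411
103^22 ≡ 165
103^30 ≡ 111
103^33 ≡ 395
103^55 ≡ 299
103^66 ≡ 455
103^110 ≡ 31
103^165 ≡ 1
Hence ord(103) = 165.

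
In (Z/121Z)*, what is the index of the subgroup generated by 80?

2

ord(80) | φ(121) = φ(11^2) = 11·(11−1) = 110 = 2 · 5 · 11.
Divisors of 110: 1, 2, 5, 10, 11, 22, 55, 110.
Evaluate successive powers at the divisors of 110:
80^1 ≡ 80
80^2 ≡ 108
80^5 ≡ 89
80^10 ≡ 56
80^11 ≡ 3
80^22 ≡ 9
80^55 ≡ 1
So ord_121(80) = 55, hence |⟨80⟩| = 55.
Index = |(Z/121Z)^×| / |⟨80⟩| = 110 / 55 = 2.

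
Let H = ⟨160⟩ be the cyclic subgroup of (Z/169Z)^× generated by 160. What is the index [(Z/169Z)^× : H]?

The order of 160 must divide φ(169) = φ(13^2) = 13·(13−1) = 156 = 2^2 · 3 · 13.
Divisors of 156: 1, 2, 3, 4, 6, 12, 13, 26, 39, 52, 78, 156.
Compute 160^d (mod 169) for the divisors d until we hit 1:
160^1 ≡ 160 (mod 169)
160^2 ≡ 81 (mod 169)
160^3 ≡ 116 (mod 169)
160^4 ≡ 139 (mod 169)
160^6 ≡ 105 (mod 169)
160^12 ≡ 40 (mod 169)
160^13 ≡ 147 (mod 169)
160^26 ≡ 146 (mod 169)
160^39 ≡ 168 (mod 169)
160^52 ≡ 22 (mod 169)
160^78 ≡ 1 (mod 169) ✓
So ord_169(160) = 78, hence |⟨160⟩| = 78.
Index = |(Z/169Z)^×| / |⟨160⟩| = 156 / 78 = 2.

2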